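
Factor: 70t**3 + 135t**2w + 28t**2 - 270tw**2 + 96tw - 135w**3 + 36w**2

Group: 7t(10t**2 + 15tw + 4t - 45w**2 + 12w) + 3w(10t**2 + 15tw + 4t - 45w**2 + 12w); both groups contain (10t**2 + 15tw + 4t - 45w**2 + 12w), so (7t + 3w) is a factor with cofactor 10t**2 + 15tw + 4t - 45w**2 + 12w.
The cofactor groups again: 10t**2 + 15tw + 4t - 45w**2 + 12w = 10t(t + 3w) + (-15w + 4)(t + 3w); both groups contain (t + 3w), giving (10t - 15w + 4)(t + 3w).

(10t - 15w + 4)(7t + 3w)(t + 3w)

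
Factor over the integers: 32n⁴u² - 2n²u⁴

Factor out 2n²u², leaving 16n² - u², which is a difference of two squares.

2n²u²(4n + u)(4n - u)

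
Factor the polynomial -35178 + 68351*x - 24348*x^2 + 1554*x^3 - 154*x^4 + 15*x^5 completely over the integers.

Among the possible rational roots, x = 13/5 is a root, so (5*x - 13) divides it; the quotient is 3*x^4 - 23*x^3 + 251*x^2 - 4217*x + 2706.
Then x = 11 is a root, giving the factor (x - 11) and quotient 3*x^3 + 10*x^2 + 361*x - 246.
Continuing, x = 2/3 is a root, so (3*x - 2) divides it; the quotient is x^2 + 4*x + 123.
The quadratic x^2 + 4*x + 123 has discriminant -476 < 0 and is irreducible over ℤ.

(3*x - 2)*(5*x - 13)*(x - 11)*(x^2 + 4*x + 123)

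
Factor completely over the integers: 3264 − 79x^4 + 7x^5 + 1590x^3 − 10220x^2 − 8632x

Testing divisors of the constant over divisors of the leading coefficient, x = −1 is a root, so (x + 1) is a factor; dividing leaves 7x^4 − 86x^3 + 1676x^2 − 11896x + 3264.
Next, x = 2/7 is a root, giving the factor (7x − 2) and quotient x^3 − 12x^2 + 236x − 1632.
Continuing, x = 8 is a root, so (x − 8) is a factor; dividing leaves x^2 − 4x + 204.
The quadratic x^2 − 4x + 204 has discriminant −800 < 0 and is irreducible over ℤ.

(7x − 2)(x + 1)(x − 8)(x^2 − 4x + 204)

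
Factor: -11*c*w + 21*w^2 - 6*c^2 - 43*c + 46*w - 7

Group: -c*(6*c - 7*w + 1) + (-3*w - 7)*(6*c - 7*w + 1); both groups contain (6*c - 7*w + 1).

-(6*c - 7*w + 1)*(c + 3*w + 7)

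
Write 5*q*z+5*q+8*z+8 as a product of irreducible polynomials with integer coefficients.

Group as (5*q*z+5*q) + (8*z+8) = 5*q*(z+1) + 8*(z+1).
Both groups share the factor (z+1).

(5*q+8)*(z+1)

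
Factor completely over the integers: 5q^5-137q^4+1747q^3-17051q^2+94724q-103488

Trying the rational-root candidates, q = 12 is a root, so (q-12) is a factor; dividing leaves 5q^4-77q^3+823q^2-7175q+8624.
Then q = 11 is a root, giving the factor (q-11) and quotient 5q^3-22q^2+581q-784.
Next, q = 7/5 is a root, so (5q-7) is a factor; dividing leaves q^2-3q+112.
The quadratic q^2-3q+112 has discriminant -439 < 0 and is irreducible over ℤ.

(5q-7)(q-11)(q-12)(q^2-3q+112)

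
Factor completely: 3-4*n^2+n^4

(n+1)*(n-1)*(n^2-3)

Substitute u = n^2 to get a quadratic in u, then factor.
n^2-3 is irreducible over ℤ (3 is not a perfect square).
n^2-1 is a difference of squares.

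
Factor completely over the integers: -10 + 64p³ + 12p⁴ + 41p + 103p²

(2p + 5)(6p - 1)(p + 1)(p + 2)

By the rational root theorem, p = -5/2 is a root, so (2p + 5) divides it; the quotient is 6p³ + 17p² + 9p - 2.
Then p = -2 is a root, so (p + 2) is a factor; dividing leaves 6p² + 5p - 1.
The remaining quadratic factors as (6p - 1)(p + 1).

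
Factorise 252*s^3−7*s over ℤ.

7*s*(6*s+1)*(6*s−1)

Pull out the common factor 7*s; 36*s^2−1 is a difference of squares.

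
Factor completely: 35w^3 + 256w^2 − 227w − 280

Testing divisors of the constant over divisors of the leading coefficient, w = 7/5 is a root, giving the factor (5w − 7) and quotient 7w^2 + 61w + 40.
The remaining quadratic factors as (7w + 5)(w + 8).

(5w − 7)(7w + 5)(w + 8)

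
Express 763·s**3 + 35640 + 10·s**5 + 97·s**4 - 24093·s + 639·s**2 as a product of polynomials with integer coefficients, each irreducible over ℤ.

(2·s + 15)·(5·s - 9)·(s - 3)·(s**2 + 7·s + 88)

Trying the rational-root candidates, s = 3 is a root, so (s - 3) is a factor; dividing leaves 10·s**4 + 127·s**3 + 1144·s**2 + 4071·s - 11880.
Next, s = -15/2 is a root, giving the factor (2·s + 15) and quotient 5·s**3 + 26·s**2 + 377·s - 792.
Next, s = 9/5 is a root, so (5·s - 9) is a factor; dividing leaves s**2 + 7·s + 88.
The quadratic s**2 + 7·s + 88 has discriminant -303 < 0 and is irreducible over ℤ.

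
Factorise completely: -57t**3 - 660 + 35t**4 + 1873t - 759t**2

By the rational root theorem, t = -5 is a root, giving the factor (t + 5) and quotient 35t**3 - 232t**2 + 401t - 132.
Continuing, t = 11/5 is a root, so (5t - 11) divides it; the quotient is 7t**2 - 31t + 12.
The remaining quadratic factors as (t - 4)(7t - 3).

(5t - 11)(7t - 3)(t + 5)(t - 4)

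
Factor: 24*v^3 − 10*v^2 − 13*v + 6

(2*v − 1)*(3*v − 2)*(4*v + 3)

Among the possible rational roots, v = 2/3 is a root, so (3*v − 2) divides it; the quotient is 8*v^2 + 2*v − 3.
The remaining quadratic factors as (2*v − 1)(4*v + 3).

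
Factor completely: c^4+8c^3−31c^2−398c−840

(c+4)(c+5)(c+6)(c−7)

By the rational root theorem, c = −5 is a root, so (c+5) is a factor; dividing leaves c^3+3c^2−46c−168.
Continuing, c = 7 is a root, giving the factor (c−7) and quotient c^2+10c+24.
The remaining quadratic factors as (c+4)(c+6).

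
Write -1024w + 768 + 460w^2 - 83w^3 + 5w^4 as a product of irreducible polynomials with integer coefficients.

By the rational root theorem, w = 8/5 is a root, so (5w - 8) is a factor; dividing leaves w^3 - 15w^2 + 68w - 96.
Then w = 3 is a root, so (w - 3) divides it; the quotient is w^2 - 12w + 32.
The remaining quadratic factors as (w - 4)(w - 8).

(5w - 8)(w - 3)(w - 4)(w - 8)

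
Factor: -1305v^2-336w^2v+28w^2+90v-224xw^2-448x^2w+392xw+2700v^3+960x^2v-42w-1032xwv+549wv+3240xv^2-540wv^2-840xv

Group: 7w(-64x^2-32xw-216xv+56x-48wv+4w-180v^2+87v-6) - 15v(-64x^2-32xw-216xv+56x-48wv+4w-180v^2+87v-6); both groups contain (-64x^2-32xw-216xv+56x-48wv+4w-180v^2+87v-6), so (7w-15v) is a factor with cofactor -64x^2-32xw-216xv+56x-48wv+4w-180v^2+87v-6.
The cofactor groups again: -64x^2-32xw-216xv+56x-48wv+4w-180v^2+87v-6 = -8x(8x+4w+15v-6) + (-12v+1)(8x+4w+15v-6); both groups contain (8x+4w+15v-6), giving -(8x+12v-1)(8x+4w+15v-6).

-(7w-15v)(8x+12v-1)(8x+4w+15v-6)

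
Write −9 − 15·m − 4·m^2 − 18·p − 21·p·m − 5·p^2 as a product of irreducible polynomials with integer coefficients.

Group: −p·(5·p + m + 3) + (−4·m − 3)·(5·p + m + 3); both groups contain (5·p + m + 3).

−(p + 4·m + 3)·(5·p + m + 3)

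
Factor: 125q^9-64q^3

q^3(5q^2-4)(25q^4+20q^2+16)

Pull out the common factor q^3, leaving 125q^6-64.
Recognize a difference of cubes with the parts 5q^2 and 4.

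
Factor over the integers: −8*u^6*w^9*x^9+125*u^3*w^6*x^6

−u^3*w^6*x^6*(2*u*w*x−5)*(4*u^2*w^2*x^2+10*u*w*x+25)

Every term has a factor of u^3*w^6*x^6; factoring it out leaves −8*u^3*w^3*x^3+125.
Recognize a difference of cubes with the parts 5 and 2*u*w*x.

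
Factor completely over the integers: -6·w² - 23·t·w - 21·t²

-(3·t + 2·w)·(7·t + 3·w)

Group: -7·t·(3·t + 2·w) - 3·w·(3·t + 2·w); both groups contain (3·t + 2·w).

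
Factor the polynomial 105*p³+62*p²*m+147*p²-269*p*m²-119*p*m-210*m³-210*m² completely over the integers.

(3*p-5*m)*(7*p+6*m)*(5*p+7*m+7)

Group: 5*p*(21*p²-17*p*m-30*m²) + (7*m+7)*(21*p²-17*p*m-30*m²); both groups contain (21*p²-17*p*m-30*m²), so (5*p+7*m+7) is a factor with cofactor 21*p²-17*p*m-30*m².
The cofactor groups again: 21*p²-17*p*m-30*m² = 7*p*(3*p-5*m) + 6*m*(3*p-5*m); both groups contain (3*p-5*m), giving (7*p+6*m)*(3*p-5*m).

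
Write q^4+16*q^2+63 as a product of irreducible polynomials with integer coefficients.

Substitute u = q^2 to get a quadratic in u, then factor.
q^2+9 is irreducible over ℤ (sum of squares).
q^2+7 is irreducible over ℤ (always positive, so no real roots).

(q^2+7)*(q^2+9)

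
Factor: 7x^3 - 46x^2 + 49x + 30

(7x + 3)(x - 2)(x - 5)

Among the possible rational roots, x = 5 is a root, so (x - 5) divides it; the quotient is 7x^2 - 11x - 6.
The remaining quadratic factors as (x - 2)(7x + 3).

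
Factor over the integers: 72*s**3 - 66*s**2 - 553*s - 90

(3*s - 10)*(4*s + 9)*(6*s + 1)

By the rational root theorem, s = -9/4 is a root, giving the factor (4*s + 9) and quotient 18*s**2 - 57*s - 10.
The remaining quadratic factors as (3*s - 10)(6*s + 1).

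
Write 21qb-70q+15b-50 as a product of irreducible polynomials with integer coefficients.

Group as (21qb-70q) + (15b-50) = 7q(3b-10) + 5(3b-10).
Both groups share the factor (3b-10).

(3b-10)(7q+5)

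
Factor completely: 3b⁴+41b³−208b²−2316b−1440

(3b+2)(b+15)(b+6)(b−8)

Among the possible rational roots, b = 8 is a root, giving the factor (b−8) and quotient 3b³+65b²+312b+180.
Next, b = −6 is a root, so (b+6) divides it; the quotient is 3b²+47b+30.
The remaining quadratic factors as (b+15)(3b+2).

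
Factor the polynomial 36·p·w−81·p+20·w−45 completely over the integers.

Group as (36·p·w−81·p) + (20·w−45) = 9·p·(4·w−9) + 5·(4·w−9).
Both groups share the factor (4·w−9).

(4·w−9)·(9·p+5)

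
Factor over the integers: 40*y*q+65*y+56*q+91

(5*y+7)*(8*q+13)

Group as (40*y*q+65*y) + (56*q+91) = 5*y*(8*q+13) + 7*(8*q+13).
Both groups share the factor (8*q+13).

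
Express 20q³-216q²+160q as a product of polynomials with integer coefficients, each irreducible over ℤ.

Pull out the common factor 4q, then factor the remaining trinomial.

4q(5q-4)(q-10)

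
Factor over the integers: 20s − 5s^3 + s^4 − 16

By the rational root theorem, s = 2 is a root, giving the factor (s − 2) and quotient s^3 − 3s^2 − 6s + 8.
Next, s = −2 is a root, giving the factor (s + 2) and quotient s^2 − 5s + 4.
The remaining quadratic factors as (s − 4)(s − 1).

(s + 2)(s − 1)(s − 2)(s − 4)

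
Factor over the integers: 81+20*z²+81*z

(4*z+9)*(5*z+9)

Need a pair with product 20·81 = 1620 and sum 81: that's 45 and 36.
Split the middle term: 20*z²+45*z + 36*z+81 = 5*z*(4*z+9) + 9*(4*z+9).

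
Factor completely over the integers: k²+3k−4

(k+4)(k−1)

Two integers with product −4 and sum 3 are −1 and 4.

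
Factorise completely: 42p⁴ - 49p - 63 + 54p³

Group as (42p⁴ - 49p) + (54p³ - 63) = 7p(6p³ - 7) + 9(6p³ - 7).
Both groups share the factor (6p³ - 7).

(7p + 9)(6p³ - 7)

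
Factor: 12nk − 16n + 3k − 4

Group as (12nk − 16n) + (3k − 4) = 4n(3k − 4) + (3k − 4).
Both groups share the factor (3k − 4).

(3k − 4)(4n + 1)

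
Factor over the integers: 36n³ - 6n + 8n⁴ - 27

Group as (8n⁴ - 6n) + (36n³ - 27) = 2n(4n³ - 3) + 9(4n³ - 3).
Both groups share the factor (4n³ - 3).

(2n + 9)(4n³ - 3)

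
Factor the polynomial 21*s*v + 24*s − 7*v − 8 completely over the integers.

(3*s − 1)*(7*v + 8)

Group as (21*s*v + 24*s) + (−7*v − 8) = 3*s*(7*v + 8) − (7*v + 8).
Both groups share the factor (7*v + 8).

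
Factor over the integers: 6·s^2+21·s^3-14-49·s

(7·s+2)·(3·s^2-7)

Group as (21·s^3-49·s) + (6·s^2-14) = 7·s·(3·s^2-7) + 2·(3·s^2-7).
Both groups share the factor (3·s^2-7).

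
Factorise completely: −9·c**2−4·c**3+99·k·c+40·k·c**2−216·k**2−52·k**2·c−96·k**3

Group: 8·k·(−12·k**2−8·k·c−27·k+4·c**2+9·c) − c·(−12·k**2−8·k·c−27·k+4·c**2+9·c); both groups contain (−12·k**2−8·k·c−27·k+4·c**2+9·c), so (8·k−c) is a factor with cofactor −12·k**2−8·k·c−27·k+4·c**2+9·c.
The cofactor groups again: −12·k**2−8·k·c−27·k+4·c**2+9·c = −3·k·(4·k+4·c+9) + c·(4·k+4·c+9); both groups contain (4·k+4·c+9), giving −(3·k−c)·(4·k+4·c+9).

−(3·k−c)·(8·k−c)·(4·k+4·c+9)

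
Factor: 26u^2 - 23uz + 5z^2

Group: 13u(2u - z) - 5z(2u - z); both groups contain (2u - z).

(13u - 5z)(2u - z)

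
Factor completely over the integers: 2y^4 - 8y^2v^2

2y^2(y - 2v)(y + 2v)

Factor out 2y^2, leaving y^2 - 4v^2, which is a difference of two squares.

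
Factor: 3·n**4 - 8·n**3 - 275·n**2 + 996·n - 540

(3·n - 2)·(n + 10)·(n - 3)·(n - 9)

Trying the rational-root candidates, n = 3 is a root, so (n - 3) divides it; the quotient is 3·n**3 + n**2 - 272·n + 180.
Next, n = -10 is a root, so (n + 10) divides it; the quotient is 3·n**2 - 29·n + 18.
The remaining quadratic factors as (n - 9)(3·n - 2).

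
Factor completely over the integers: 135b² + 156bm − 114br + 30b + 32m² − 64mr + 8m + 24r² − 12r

Group: 15b(9b + 8m − 4r + 2) + (4m − 6r)(9b + 8m − 4r + 2); both groups contain (9b + 8m − 4r + 2).

(15b + 4m − 6r)(9b + 8m − 4r + 2)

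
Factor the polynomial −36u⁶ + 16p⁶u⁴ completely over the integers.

Every term has a factor of 4u⁴; factoring it out leaves 4p⁶ − 9u².
Recognize a difference of squares with the parts 2p³ and 3u.

4u⁴(2p³ + 3u)(2p³ − 3u)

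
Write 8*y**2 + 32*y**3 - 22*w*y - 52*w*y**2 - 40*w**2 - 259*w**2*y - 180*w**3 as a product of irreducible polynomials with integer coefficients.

Group: 9*w*(-20*w**2 - 11*w*y + 4*y**2) + (8*y + 2)*(-20*w**2 - 11*w*y + 4*y**2); both groups contain (-20*w**2 - 11*w*y + 4*y**2), so (9*w + 8*y + 2) is a factor with cofactor -20*w**2 - 11*w*y + 4*y**2.
The cofactor groups again: -20*w**2 - 11*w*y + 4*y**2 = -4*w*(5*w + 4*y) + y*(5*w + 4*y); both groups contain (5*w + 4*y), giving -(4*w - y)*(5*w + 4*y).

-(4*w - y)*(5*w + 4*y)*(9*w + 8*y + 2)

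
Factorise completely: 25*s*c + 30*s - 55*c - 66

Group as (25*s*c + 30*s) + (-55*c - 66) = 5*s*(5*c + 6) - 11*(5*c + 6).
Both groups share the factor (5*c + 6).

(5*c + 6)*(5*s - 11)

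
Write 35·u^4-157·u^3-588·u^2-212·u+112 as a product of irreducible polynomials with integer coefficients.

(5·u+4)·(7·u-2)·(u+2)·(u-7)

Among the possible rational roots, u = 2/7 is a root, so (7·u-2) is a factor; dividing leaves 5·u^3-21·u^2-90·u-56.
Continuing, u = -2 is a root, giving the factor (u+2) and quotient 5·u^2-31·u-28.
The remaining quadratic factors as (u-7)(5·u+4).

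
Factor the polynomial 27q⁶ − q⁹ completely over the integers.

−q⁶(q − 3)(q² + 3q + 9)

Pull out the common factor q⁶, leaving −q³ + 27.
Recognize a difference of cubes with the parts 3 and q.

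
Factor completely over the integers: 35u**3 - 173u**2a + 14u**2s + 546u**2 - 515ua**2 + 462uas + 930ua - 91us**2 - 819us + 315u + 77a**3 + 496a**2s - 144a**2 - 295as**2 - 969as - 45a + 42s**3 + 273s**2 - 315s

Group: 5u(7u**2 - 50ua + 7us + 105u + 7a**2 + 47as - 15a - 14s**2 - 105s) + (11a - 3s + 3)(7u**2 - 50ua + 7us + 105u + 7a**2 + 47as - 15a - 14s**2 - 105s); both groups contain (7u**2 - 50ua + 7us + 105u + 7a**2 + 47as - 15a - 14s**2 - 105s), so (5u + 11a - 3s + 3) is a factor with cofactor 7u**2 - 50ua + 7us + 105u + 7a**2 + 47as - 15a - 14s**2 - 105s.
The cofactor groups again: 7u**2 - 50ua + 7us + 105u + 7a**2 + 47as - 15a - 14s**2 - 105s = u(7u - a - 7s) + (-7a + 2s + 15)(7u - a - 7s); both groups contain (7u - a - 7s), giving (u - 7a + 2s + 15)(7u - a - 7s).

(u - 7a + 2s + 15)(7u - a - 7s)(5u + 11a - 3s + 3)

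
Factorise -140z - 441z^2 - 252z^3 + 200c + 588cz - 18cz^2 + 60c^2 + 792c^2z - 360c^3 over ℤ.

Group: 6c(-60c^2 + 162cz + 50c - 84z^2 - 35z) + (3z + 4)(-60c^2 + 162cz + 50c - 84z^2 - 35z); both groups contain (-60c^2 + 162cz + 50c - 84z^2 - 35z), so (6c + 3z + 4) is a factor with cofactor -60c^2 + 162cz + 50c - 84z^2 - 35z.
The cofactor groups again: -60c^2 + 162cz + 50c - 84z^2 - 35z = -10c(6c - 12z - 5) + 7z(6c - 12z - 5); both groups contain (6c - 12z - 5), giving -(10c - 7z)(6c - 12z - 5).

-(10c - 7z)(6c + 3z + 4)(6c - 12z - 5)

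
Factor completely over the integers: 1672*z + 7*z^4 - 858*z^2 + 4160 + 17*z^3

By the rational root theorem, z = 4 is a root, giving the factor (z - 4) and quotient 7*z^3 + 45*z^2 - 678*z - 1040.
Next, z = 8 is a root, giving the factor (z - 8) and quotient 7*z^2 + 101*z + 130.
The remaining quadratic factors as (7*z + 10)(z + 13).

(7*z + 10)*(z + 13)*(z - 4)*(z - 8)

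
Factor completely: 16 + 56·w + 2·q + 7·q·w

(7·w + 2)·(q + 8)

Group as (7·q·w + 2·q) + (56·w + 16) = q·(7·w + 2) + 8·(7·w + 2).
Both groups share the factor (7·w + 2).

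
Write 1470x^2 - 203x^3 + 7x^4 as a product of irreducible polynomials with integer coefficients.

Pull out the common factor 7x^2, then factor the remaining trinomial.

7x^2(x - 14)(x - 15)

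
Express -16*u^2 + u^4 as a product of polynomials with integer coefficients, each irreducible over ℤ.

u^2*(u + 4)*(u - 4)

Factor out u^2 first: what remains is u^2 - 16.
Recognize a difference of squares with the parts u and 4.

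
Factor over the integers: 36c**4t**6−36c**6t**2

Every term has a factor of 36c**4t**2; factoring it out leaves −c**2+t**4.
Recognize a difference of squares with the parts t**2 and c.

−36c**4t**2(c+t**2)(c−t**2)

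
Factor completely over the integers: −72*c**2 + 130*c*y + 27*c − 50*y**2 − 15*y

Group: −9*c*(8*c − 10*y − 3) + 5*y*(8*c − 10*y − 3); both groups contain (8*c − 10*y − 3).

−(8*c − 10*y − 3)*(9*c − 5*y)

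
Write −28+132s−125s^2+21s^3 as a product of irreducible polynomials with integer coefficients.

By the rational root theorem, s = 2/7 is a root, so (7s−2) is a factor; dividing leaves 3s^2−17s+14.
The remaining quadratic factors as (s−1)(3s−14).

(3s−14)(7s−2)(s−1)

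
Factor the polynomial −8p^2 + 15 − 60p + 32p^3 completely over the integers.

Group as (32p^3 − 60p) + (−8p^2 + 15) = 4p(8p^2 − 15) − (8p^2 − 15).
Both groups share the factor (8p^2 − 15).

(4p − 1)(8p^2 − 15)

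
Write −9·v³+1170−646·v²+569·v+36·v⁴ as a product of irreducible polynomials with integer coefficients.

(3·v+13)·(3·v−10)·(4·v−9)·(v+1)

By the rational root theorem, v = 10/3 is a root, giving the factor (3·v−10) and quotient 12·v³+37·v²−92·v−117.
Continuing, v = −13/3 is a root, so (3·v+13) is a factor; dividing leaves 4·v²−5·v−9.
The remaining quadratic factors as (v+1)(4·v−9).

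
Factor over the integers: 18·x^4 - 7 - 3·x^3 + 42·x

Group as (18·x^4 + 42·x) + (-3·x^3 - 7) = 6·x·(3·x^3 + 7) - (3·x^3 + 7).
Both groups share the factor (3·x^3 + 7).

(6·x - 1)·(3·x^3 + 7)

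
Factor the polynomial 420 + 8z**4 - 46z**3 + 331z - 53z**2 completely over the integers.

Trying the rational-root candidates, z = 5 is a root, giving the factor (z - 5) and quotient 8z**3 - 6z**2 - 83z - 84.
Next, z = -7/4 is a root, so (4z + 7) is a factor; dividing leaves 2z**2 - 5z - 12.
The remaining quadratic factors as (2z + 3)(z - 4).

(2z + 3)(4z + 7)(z - 4)(z - 5)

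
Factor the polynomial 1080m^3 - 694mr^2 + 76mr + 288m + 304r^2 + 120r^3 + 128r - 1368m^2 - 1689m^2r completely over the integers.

(15m - 2r - 4)(8m - 15r - 8)(9m + 4r)

Group: 9m(120m^2 - 241mr - 152m + 30r^2 + 76r + 32) + 4r(120m^2 - 241mr - 152m + 30r^2 + 76r + 32); both groups contain (120m^2 - 241mr - 152m + 30r^2 + 76r + 32), so (9m + 4r) is a factor with cofactor 120m^2 - 241mr - 152m + 30r^2 + 76r + 32.
The cofactor groups again: 120m^2 - 241mr - 152m + 30r^2 + 76r + 32 = 15m(8m - 15r - 8) + (-2r - 4)(8m - 15r - 8); both groups contain (8m - 15r - 8), giving (15m - 2r - 4)(8m - 15r - 8).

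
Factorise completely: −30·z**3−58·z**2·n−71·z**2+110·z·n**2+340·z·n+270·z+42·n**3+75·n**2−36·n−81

Group: 5·z·(−6·z**2−20·z·n−25·z−6·n**2−3·n+9) + (−7·n−9)·(−6·z**2−20·z·n−25·z−6·n**2−3·n+9); both groups contain (−6·z**2−20·z·n−25·z−6·n**2−3·n+9), so (5·z−7·n−9) is a factor with cofactor −6·z**2−20·z·n−25·z−6·n**2−3·n+9.
The cofactor groups again: −6·z**2−20·z·n−25·z−6·n**2−3·n+9 = −3·z·(2·z+6·n+9) + (−n+1)·(2·z+6·n+9); both groups contain (2·z+6·n+9), giving −(3·z+n−1)·(2·z+6·n+9).

−(5·z−7·n−9)·(2·z+6·n+9)·(3·z+n−1)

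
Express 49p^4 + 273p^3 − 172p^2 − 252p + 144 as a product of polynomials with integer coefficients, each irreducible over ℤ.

(7p − 4)(7p − 6)(p + 1)(p + 6)

Testing divisors of the constant over divisors of the leading coefficient, p = −6 is a root, giving the factor (p + 6) and quotient 49p^3 − 21p^2 − 46p + 24.
Then p = 4/7 is a root, so (7p − 4) is a factor; dividing leaves 7p^2 + p − 6.
The remaining quadratic factors as (7p − 6)(p + 1).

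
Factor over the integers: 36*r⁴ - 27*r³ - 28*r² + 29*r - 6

(3*r - 1)*(3*r - 2)*(4*r - 3)*(r + 1)

By the rational root theorem, r = -1 is a root, so (r + 1) is a factor; dividing leaves 36*r³ - 63*r² + 35*r - 6.
Then r = 2/3 is a root, giving the factor (3*r - 2) and quotient 12*r² - 13*r + 3.
The remaining quadratic factors as (3*r - 1)(4*r - 3).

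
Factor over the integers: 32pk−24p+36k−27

(4k−3)(8p+9)

Group as (32pk−24p) + (36k−27) = 8p(4k−3) + 9(4k−3).
Both groups share the factor (4k−3).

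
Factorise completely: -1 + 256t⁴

(4t)⁴ − (1)⁴ = ((4t)² − (1)²)((4t)² + (1)²); the first factor splits again, the second (16t² + 1) is irreducible.

(4t + 1)(4t - 1)(16t² + 1)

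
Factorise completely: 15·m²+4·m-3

(3·m-1)·(5·m+3)

Need a pair with product 15·(-3) = -45 and sum 4: that's -5 and 9.
Split the middle term: 15·m²-5·m + 9·m-3 = 5·m·(3·m-1) + 3·(3·m-1).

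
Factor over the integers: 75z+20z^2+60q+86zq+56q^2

Group: 5z(4z+14q+15) + 4q(4z+14q+15); both groups contain (4z+14q+15).

(4z+14q+15)(5z+4q)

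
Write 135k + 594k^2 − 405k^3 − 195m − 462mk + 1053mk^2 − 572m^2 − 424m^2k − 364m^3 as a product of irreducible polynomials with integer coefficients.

−(13m − 9k)(14m − 9k + 15)(2m + 5k + 1)

Group: 14m(−26m^2 − 47mk − 13m + 45k^2 + 9k) + (−9k + 15)(−26m^2 − 47mk − 13m + 45k^2 + 9k); both groups contain (−26m^2 − 47mk − 13m + 45k^2 + 9k), so (14m − 9k + 15) is a factor with cofactor −26m^2 − 47mk − 13m + 45k^2 + 9k.
The cofactor groups again: −26m^2 − 47mk − 13m + 45k^2 + 9k = −2m(13m − 9k) + (−5k − 1)(13m − 9k); both groups contain (13m − 9k), giving −(2m + 5k + 1)(13m − 9k).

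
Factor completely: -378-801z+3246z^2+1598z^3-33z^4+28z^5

Testing divisors of the constant over divisors of the leading coefficient, z = -1/4 is a root, giving the factor (4z+1) and quotient 7z^4-10z^3+402z^2+711z-378.
Continuing, z = 3/7 is a root, giving the factor (7z-3) and quotient z^3-z^2+57z+126.
Next, z = -2 is a root, so (z+2) divides it; the quotient is z^2-3z+63.
The quadratic z^2-3z+63 has discriminant -243 < 0 and is irreducible over ℤ.

(4z+1)(7z-3)(z+2)(z^2-3z+63)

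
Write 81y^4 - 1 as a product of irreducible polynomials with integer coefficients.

(3y + 1)(3y - 1)(9y^2 + 1)

(3y)⁴ − (1)⁴ = ((3y)² − (1)²)((3y)² + (1)²); the first factor splits again, the second (9y^2 + 1) is irreducible.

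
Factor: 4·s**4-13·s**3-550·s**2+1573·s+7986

Testing divisors of the constant over divisors of the leading coefficient, s = 6 is a root, so (s-6) divides it; the quotient is 4·s**3+11·s**2-484·s-1331.
Then s = -11 is a root, so (s+11) is a factor; dividing leaves 4·s**2-33·s-121.
The remaining quadratic factors as (s-11)(4·s+11).

(4·s+11)·(s+11)·(s-11)·(s-6)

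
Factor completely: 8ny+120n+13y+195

(8n+13)(y+15)

Group as (8ny+120n) + (13y+195) = 8n(y+15) + 13(y+15).
Both groups share the factor (y+15).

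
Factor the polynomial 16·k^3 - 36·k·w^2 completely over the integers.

4·k·(2·k + 3·w)·(2·k - 3·w)

Every term has a factor of 4·k. Then 4·k^2 - 9·w^2 = (2·k)² − (3·w)².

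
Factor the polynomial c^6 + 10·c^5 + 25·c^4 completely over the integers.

Every term has a factor of c^4; factoring it out leaves c^2 + 10·c + 25.
Recognize a perfect-square trinomial with the parts 5 and c.

c^4·(c + 5)^2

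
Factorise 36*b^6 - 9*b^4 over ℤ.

Pull out the common factor 9*b^4, leaving 4*b^2 - 1.
Recognize a difference of squares with the parts 2*b and 1.

9*b^4*(2*b + 1)*(2*b - 1)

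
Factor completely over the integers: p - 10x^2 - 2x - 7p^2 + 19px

-(7p - 5x - 1)(p - 2x)

Group: -p(7p - 5x - 1) + 2x(7p - 5x - 1); both groups contain (7p - 5x - 1).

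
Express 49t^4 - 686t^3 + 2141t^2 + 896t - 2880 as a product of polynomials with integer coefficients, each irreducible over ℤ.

By the rational root theorem, t = 8/7 is a root, so (7t - 8) is a factor; dividing leaves 7t^3 - 90t^2 + 203t + 360.
Continuing, t = 5 is a root, giving the factor (t - 5) and quotient 7t^2 - 55t - 72.
The remaining quadratic factors as (t - 9)(7t + 8).

(7t + 8)(7t - 8)(t - 5)(t - 9)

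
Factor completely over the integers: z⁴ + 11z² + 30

Substitute u = z² to get a quadratic in u, then factor.
z² + 6 is irreducible over ℤ (always positive, so no real roots).
z² + 5 is irreducible over ℤ (always positive, so no real roots).

(z² + 5)(z² + 6)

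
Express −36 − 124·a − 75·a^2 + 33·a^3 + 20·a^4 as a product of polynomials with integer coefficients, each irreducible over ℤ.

(4·a + 9)·(5·a + 2)·(a + 1)·(a − 2)

Trying the rational-root candidates, a = −1 is a root, so (a + 1) is a factor; dividing leaves 20·a^3 + 13·a^2 − 88·a − 36.
Continuing, a = −2/5 is a root, giving the factor (5·a + 2) and quotient 4·a^2 + a − 18.
The remaining quadratic factors as (a − 2)(4·a + 9).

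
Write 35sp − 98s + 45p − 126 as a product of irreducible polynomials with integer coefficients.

Group as (35sp − 98s) + (45p − 126) = 7s(5p − 14) + 9(5p − 14).
Both groups share the factor (5p − 14).

(5p − 14)(7s + 9)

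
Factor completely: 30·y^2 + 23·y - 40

(5·y + 8)·(6·y - 5)

Need a pair with product 30·(-40) = -1200 and sum 23: that's 48 and -25.
Split the middle term: 30·y^2 + 48·y - 25·y - 40 = 6·y·(5·y + 8) - 5·(5·y + 8).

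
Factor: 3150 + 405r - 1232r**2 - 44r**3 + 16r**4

(2r + 15)(2r + 3)(4r - 7)(r - 10)

Among the possible rational roots, r = 10 is a root, so (r - 10) is a factor; dividing leaves 16r**3 + 116r**2 - 72r - 315.
Next, r = -3/2 is a root, so (2r + 3) divides it; the quotient is 8r**2 + 46r - 105.
The remaining quadratic factors as (4r - 7)(2r + 15).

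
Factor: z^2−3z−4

(z+1)(z−4)

Two integers with product −4 and sum −3 are 1 and −4.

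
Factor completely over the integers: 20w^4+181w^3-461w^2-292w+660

Trying the rational-root candidates, w = -5/4 is a root, so (4w+5) is a factor; dividing leaves 5w^3+39w^2-164w+132.
Continuing, w = 2 is a root, so (w-2) divides it; the quotient is 5w^2+49w-66.
The remaining quadratic factors as (5w-6)(w+11).

(4w+5)(5w-6)(w+11)(w-2)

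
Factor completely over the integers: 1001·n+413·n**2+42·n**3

7·n·(2·n+11)·(3·n+13)

Pull out the common factor 7·n, then factor the remaining trinomial.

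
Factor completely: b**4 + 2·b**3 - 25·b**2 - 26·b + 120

(b + 3)·(b + 5)·(b - 2)·(b - 4)

Testing divisors of the constant over divisors of the leading coefficient, b = 2 is a root, so (b - 2) divides it; the quotient is b**3 + 4·b**2 - 17·b - 60.
Then b = -5 is a root, so (b + 5) divides it; the quotient is b**2 - b - 12.
The remaining quadratic factors as (b - 4)(b + 3).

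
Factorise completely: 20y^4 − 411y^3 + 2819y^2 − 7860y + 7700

Among the possible rational roots, y = 14/5 is a root, so (5y − 14) is a factor; dividing leaves 4y^3 − 71y^2 + 365y − 550.
Then y = 10 is a root, so (y − 10) divides it; the quotient is 4y^2 − 31y + 55.
The remaining quadratic factors as (y − 5)(4y − 11).

(4y − 11)(5y − 14)(y − 10)(y − 5)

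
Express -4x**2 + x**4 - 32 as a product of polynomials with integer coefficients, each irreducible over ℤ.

Substitute u = x**2 to get a quadratic in u, then factor.
x**2 - 8 is irreducible over ℤ (8 is not a perfect square).
x**2 + 4 is irreducible over ℤ (sum of squares).

(x**2 + 4)(x**2 - 8)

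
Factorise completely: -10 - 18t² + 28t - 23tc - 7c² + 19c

Group: -9t(2t + c - 2) + (-7c + 5)(2t + c - 2); both groups contain (2t + c - 2).

-(9t + 7c - 5)(2t + c - 2)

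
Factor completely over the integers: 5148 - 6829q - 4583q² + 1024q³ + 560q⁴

By the rational root theorem, q = 13/5 is a root, giving the factor (5q - 13) and quotient 112q³ + 496q² + 373q - 396.
Next, q = -11/4 is a root, so (4q + 11) is a factor; dividing leaves 28q² + 47q - 36.
The remaining quadratic factors as (4q + 9)(7q - 4).

(4q + 11)(4q + 9)(5q - 13)(7q - 4)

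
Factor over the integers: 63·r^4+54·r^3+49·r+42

Group as (63·r^4+49·r) + (54·r^3+42) = 7·r·(9·r^3+7) + 6·(9·r^3+7).
Both groups share the factor (9·r^3+7).

(7·r+6)·(9·r^3+7)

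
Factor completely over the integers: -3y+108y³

Pull out the common factor 3y; 36y²-1 is a difference of squares.

3y(6y+1)(6y-1)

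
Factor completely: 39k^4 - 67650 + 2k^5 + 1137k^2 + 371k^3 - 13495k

(2k - 11)(k + 10)(k + 5)(k^2 + 10k + 123)

Among the possible rational roots, k = -5 is a root, so (k + 5) divides it; the quotient is 2k^4 + 29k^3 + 226k^2 + 7k - 13530.
Then k = -10 is a root, so (k + 10) divides it; the quotient is 2k^3 + 9k^2 + 136k - 1353.
Continuing, k = 11/2 is a root, so (2k - 11) divides it; the quotient is k^2 + 10k + 123.
The quadratic k^2 + 10k + 123 has discriminant -392 < 0 and is irreducible over ℤ.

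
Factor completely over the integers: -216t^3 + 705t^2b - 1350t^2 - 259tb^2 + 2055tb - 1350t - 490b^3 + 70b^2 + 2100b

Group: 9t(-24t^2 + 41tb - 150t + 35b^2 - 5b - 150) - 14b(-24t^2 + 41tb - 150t + 35b^2 - 5b - 150); both groups contain (-24t^2 + 41tb - 150t + 35b^2 - 5b - 150), so (9t - 14b) is a factor with cofactor -24t^2 + 41tb - 150t + 35b^2 - 5b - 150.
The cofactor groups again: -24t^2 + 41tb - 150t + 35b^2 - 5b - 150 = -3t(8t + 5b + 10) + (7b - 15)(8t + 5b + 10); both groups contain (8t + 5b + 10), giving -(3t - 7b + 15)(8t + 5b + 10).

-(9t - 14b)(3t - 7b + 15)(8t + 5b + 10)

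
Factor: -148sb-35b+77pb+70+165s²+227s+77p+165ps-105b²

(11p+11s-15b+10)(15s+7b+7)

Group: 15s(11p+11s-15b+10) + (7b+7)(11p+11s-15b+10); both groups contain (11p+11s-15b+10).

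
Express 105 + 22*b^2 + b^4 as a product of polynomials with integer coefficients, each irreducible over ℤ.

(b^2 + 15)*(b^2 + 7)

Substitute u = b^2 to get a quadratic in u, then factor.
b^2 + 7 is irreducible over ℤ (always positive, so no real roots).
b^2 + 15 is irreducible over ℤ (always positive, so no real roots).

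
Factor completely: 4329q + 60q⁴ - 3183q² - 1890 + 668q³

(2q - 3)(5q - 6)(6q - 7)(q + 15)

Trying the rational-root candidates, q = 3/2 is a root, so (2q - 3) is a factor; dividing leaves 30q³ + 379q² - 1023q + 630.
Next, q = 7/6 is a root, giving the factor (6q - 7) and quotient 5q² + 69q - 90.
The remaining quadratic factors as (q + 15)(5q - 6).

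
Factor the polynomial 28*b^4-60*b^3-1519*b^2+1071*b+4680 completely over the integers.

(2*b+13)*(2*b+3)*(7*b-15)*(b-8)

Among the possible rational roots, b = 15/7 is a root, so (7*b-15) divides it; the quotient is 4*b^3-217*b-312.
Next, b = -3/2 is a root, giving the factor (2*b+3) and quotient 2*b^2-3*b-104.
The remaining quadratic factors as (b-8)(2*b+13).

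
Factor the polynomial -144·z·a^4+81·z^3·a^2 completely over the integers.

9·a^2·z·(3·z-4·a)·(3·z+4·a)

Every term has a factor of 9·z·a^2. Then 9·z^2-16·a^2 = (3·z)² − (4·a)².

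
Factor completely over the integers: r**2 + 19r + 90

Two integers with product 90 and sum 19 are 9 and 10.

(r + 10)(r + 9)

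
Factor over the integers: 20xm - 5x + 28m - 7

Group as (20xm - 5x) + (28m - 7) = 5x(4m - 1) + 7(4m - 1).
Both groups share the factor (4m - 1).

(4m - 1)(5x + 7)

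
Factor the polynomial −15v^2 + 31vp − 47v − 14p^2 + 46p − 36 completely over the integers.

Group: −5v(3v − 2p + 4) + (7p − 9)(3v − 2p + 4); both groups contain (3v − 2p + 4).

−(3v − 2p + 4)(5v − 7p + 9)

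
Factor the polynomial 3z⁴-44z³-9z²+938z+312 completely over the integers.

(3z+1)(z+4)(z-13)(z-6)

Trying the rational-root candidates, z = -1/3 is a root, giving the factor (3z+1) and quotient z³-15z²+2z+312.
Then z = 13 is a root, giving the factor (z-13) and quotient z²-2z-24.
The remaining quadratic factors as (z+4)(z-6).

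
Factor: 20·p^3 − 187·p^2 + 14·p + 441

By the rational root theorem, p = 9 is a root, giving the factor (p − 9) and quotient 20·p^2 − 7·p − 49.
The remaining quadratic factors as (4·p − 7)(5·p + 7).

(4·p − 7)·(5·p + 7)·(p − 9)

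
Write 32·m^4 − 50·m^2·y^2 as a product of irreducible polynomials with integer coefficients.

2·m^2·(4·m + 5·y)·(4·m − 5·y)

Pull out the common factor 2·m^2; 16·m^2 − 25·y^2 is a difference of squares.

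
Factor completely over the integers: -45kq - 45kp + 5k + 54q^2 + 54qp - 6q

Group: -9q(5k - 6q) + (-9p + 1)(5k - 6q); both groups contain (5k - 6q).

-(5k - 6q)(9q + 9p - 1)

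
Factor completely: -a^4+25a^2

-a^2(a+5)(a-5)

Every term has a factor of a^2; factoring it out leaves -a^2+25.
Recognize a difference of squares with the parts 5 and a.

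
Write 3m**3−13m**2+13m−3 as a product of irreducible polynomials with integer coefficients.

(3m−1)(m−1)(m−3)

By the rational root theorem, m = 1/3 is a root, so (3m−1) is a factor; dividing leaves m**2−4m+3.
The remaining quadratic factors as (m−3)(m−1).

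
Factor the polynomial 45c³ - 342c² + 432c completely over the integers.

9c(5c - 8)(c - 6)

Pull out the common factor 9c, then factor the remaining trinomial.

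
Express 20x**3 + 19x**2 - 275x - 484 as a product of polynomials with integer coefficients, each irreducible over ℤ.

Trying the rational-root candidates, x = 4 is a root, so (x - 4) divides it; the quotient is 20x**2 + 99x + 121.
The remaining quadratic factors as (4x + 11)(5x + 11).

(4x + 11)(5x + 11)(x - 4)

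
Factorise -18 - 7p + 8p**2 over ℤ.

(8p + 9)(p - 2)

Need a pair with product 8·(-18) = -144 and sum -7: that's -16 and 9.
Split the middle term: 8p**2 - 16p + 9p - 18 = 8p(p - 2) + 9(p - 2).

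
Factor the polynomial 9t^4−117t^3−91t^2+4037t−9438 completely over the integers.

Trying the rational-root candidates, t = 11/3 is a root, so (3t−11) is a factor; dividing leaves 3t^3−28t^2−133t+858.
Then t = −6 is a root, so (t+6) is a factor; dividing leaves 3t^2−46t+143.
The remaining quadratic factors as (t−11)(3t−13).

(3t−11)(3t−13)(t+6)(t−11)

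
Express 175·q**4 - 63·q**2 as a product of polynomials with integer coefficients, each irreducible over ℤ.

7·q**2·(5·q + 3)·(5·q - 3)

Pull out the common factor 7·q**2; 25·q**2 - 9 is a difference of squares.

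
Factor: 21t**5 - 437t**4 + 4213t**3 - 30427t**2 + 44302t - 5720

(3t - 5)(7t - 1)(t - 13)(t**2 - 6t + 88)

Testing divisors of the constant over divisors of the leading coefficient, t = 13 is a root, giving the factor (t - 13) and quotient 21t**4 - 164t**3 + 2081t**2 - 3374t + 440.
Continuing, t = 5/3 is a root, giving the factor (3t - 5) and quotient 7t**3 - 43t**2 + 622t - 88.
Continuing, t = 1/7 is a root, so (7t - 1) divides it; the quotient is t**2 - 6t + 88.
The quadratic t**2 - 6t + 88 has discriminant -316 < 0 and is irreducible over ℤ.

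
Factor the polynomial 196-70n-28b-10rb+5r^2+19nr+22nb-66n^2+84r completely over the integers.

Group: -6n(11n-5r-14) + (-r+2b-14)(11n-5r-14); both groups contain (11n-5r-14).

-(6n+r-2b+14)(11n-5r-14)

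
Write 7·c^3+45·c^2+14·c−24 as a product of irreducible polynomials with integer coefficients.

(7·c−4)·(c+1)·(c+6)

Trying the rational-root candidates, c = −1 is a root, giving the factor (c+1) and quotient 7·c^2+38·c−24.
The remaining quadratic factors as (c+6)(7·c−4).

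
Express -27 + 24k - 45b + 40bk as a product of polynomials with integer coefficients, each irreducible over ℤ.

(5b + 3)(8k - 9)

Group as (40bk - 45b) + (24k - 27) = 5b(8k - 9) + 3(8k - 9).
Both groups share the factor (8k - 9).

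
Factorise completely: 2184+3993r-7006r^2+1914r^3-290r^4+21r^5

(3r+1)(7r-8)(r-7)(r^2-6r+39)

Among the possible rational roots, r = -1/3 is a root, so (3r+1) is a factor; dividing leaves 7r^4-99r^3+671r^2-2559r+2184.
Next, r = 8/7 is a root, so (7r-8) is a factor; dividing leaves r^3-13r^2+81r-273.
Next, r = 7 is a root, so (r-7) divides it; the quotient is r^2-6r+39.
The quadratic r^2-6r+39 has discriminant -120 < 0 and is irreducible over ℤ.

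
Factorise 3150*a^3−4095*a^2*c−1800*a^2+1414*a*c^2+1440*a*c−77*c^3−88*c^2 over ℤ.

Group: 14*a*(225*a^2−180*a*c+11*c^2) + (−7*c−8)*(225*a^2−180*a*c+11*c^2); both groups contain (225*a^2−180*a*c+11*c^2), so (14*a−7*c−8) is a factor with cofactor 225*a^2−180*a*c+11*c^2.
The cofactor groups again: 225*a^2−180*a*c+11*c^2 = 15*a*(15*a−c) − 11*c*(15*a−c); both groups contain (15*a−c), giving (15*a−11*c)*(15*a−c).

(14*a−7*c−8)*(15*a−11*c)*(15*a−c)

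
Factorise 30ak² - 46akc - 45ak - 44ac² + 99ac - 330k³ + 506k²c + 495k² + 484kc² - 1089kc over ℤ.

(5k - 11c)(6k + 4c - 9)(a - 11k)

Group: 5k(6ak + 4ac - 9a - 66k² - 44kc + 99k) - 11c(6ak + 4ac - 9a - 66k² - 44kc + 99k); both groups contain (6ak + 4ac - 9a - 66k² - 44kc + 99k), so (5k - 11c) is a factor with cofactor 6ak + 4ac - 9a - 66k² - 44kc + 99k.
The cofactor groups again: 6ak + 4ac - 9a - 66k² - 44kc + 99k = 6k(a - 11k) + (4c - 9)(a - 11k); both groups contain (a - 11k), giving (6k + 4c - 9)(a - 11k).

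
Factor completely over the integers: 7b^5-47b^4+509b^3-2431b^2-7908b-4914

Trying the rational-root candidates, b = -1 is a root, giving the factor (b+1) and quotient 7b^4-54b^3+563b^2-2994b-4914.
Next, b = 7 is a root, so (b-7) is a factor; dividing leaves 7b^3-5b^2+528b+702.
Then b = -9/7 is a root, so (7b+9) is a factor; dividing leaves b^2-2b+78.
The quadratic b^2-2b+78 has discriminant -308 < 0 and is irreducible over ℤ.

(7b+9)(b+1)(b-7)(b^2-2b+78)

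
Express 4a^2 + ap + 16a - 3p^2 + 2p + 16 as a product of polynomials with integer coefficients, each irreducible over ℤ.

Group: a(4a - 3p + 8) + (p + 2)(4a - 3p + 8); both groups contain (4a - 3p + 8).

(4a - 3p + 8)(a + p + 2)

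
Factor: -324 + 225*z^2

9*(5*z + 6)*(5*z - 6)

Every term has a factor of 9. Then 25*z^2 - 36 = (5*z)² − (6)².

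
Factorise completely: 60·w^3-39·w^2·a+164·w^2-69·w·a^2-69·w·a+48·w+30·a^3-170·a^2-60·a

(5·w-2·a+12)·(4·w-5·a)·(3·w+3·a+1)

Group: 3·w·(20·w^2-33·w·a+48·w+10·a^2-60·a) + (3·a+1)·(20·w^2-33·w·a+48·w+10·a^2-60·a); both groups contain (20·w^2-33·w·a+48·w+10·a^2-60·a), so (3·w+3·a+1) is a factor with cofactor 20·w^2-33·w·a+48·w+10·a^2-60·a.
The cofactor groups again: 20·w^2-33·w·a+48·w+10·a^2-60·a = 4·w·(5·w-2·a+12) - 5·a·(5·w-2·a+12); both groups contain (5·w-2·a+12), giving (4·w-5·a)·(5·w-2·a+12).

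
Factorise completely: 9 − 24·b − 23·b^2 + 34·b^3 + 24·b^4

By the rational root theorem, b = −1 is a root, giving the factor (b + 1) and quotient 24·b^3 + 10·b^2 − 33·b + 9.
Continuing, b = −3/2 is a root, giving the factor (2·b + 3) and quotient 12·b^2 − 13·b + 3.
The remaining quadratic factors as (3·b − 1)(4·b − 3).

(2·b + 3)·(3·b − 1)·(4·b − 3)·(b + 1)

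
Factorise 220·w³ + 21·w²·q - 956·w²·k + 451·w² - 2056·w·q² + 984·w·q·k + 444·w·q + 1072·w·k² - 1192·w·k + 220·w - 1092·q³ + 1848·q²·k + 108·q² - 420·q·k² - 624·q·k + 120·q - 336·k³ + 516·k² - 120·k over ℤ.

(5·w + 14·q - 14·k + 4)·(4·w - 13·q - 4·k + 5)·(11·w + 6·q - 6·k)

Group: 4·w·(55·w² + 184·w·q - 184·w·k + 44·w + 84·q² - 168·q·k + 24·q + 84·k² - 24·k) + (-13·q - 4·k + 5)·(55·w² + 184·w·q - 184·w·k + 44·w + 84·q² - 168·q·k + 24·q + 84·k² - 24·k); both groups contain (55·w² + 184·w·q - 184·w·k + 44·w + 84·q² - 168·q·k + 24·q + 84·k² - 24·k), so (4·w - 13·q - 4·k + 5) is a factor with cofactor 55·w² + 184·w·q - 184·w·k + 44·w + 84·q² - 168·q·k + 24·q + 84·k² - 24·k.
The cofactor groups again: 55·w² + 184·w·q - 184·w·k + 44·w + 84·q² - 168·q·k + 24·q + 84·k² - 24·k = 5·w·(11·w + 6·q - 6·k) + (14·q - 14·k + 4)·(11·w + 6·q - 6·k); both groups contain (11·w + 6·q - 6·k), giving (5·w + 14·q - 14·k + 4)·(11·w + 6·q - 6·k).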